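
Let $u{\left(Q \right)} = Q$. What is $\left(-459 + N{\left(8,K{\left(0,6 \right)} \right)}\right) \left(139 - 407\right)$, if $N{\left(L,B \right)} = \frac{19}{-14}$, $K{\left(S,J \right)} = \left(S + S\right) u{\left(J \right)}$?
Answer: $\frac{863630}{7} \approx 1.2338 \cdot 10^{5}$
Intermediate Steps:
$K{\left(S,J \right)} = 2 J S$ ($K{\left(S,J \right)} = \left(S + S\right) J = 2 S J = 2 J S$)
$N{\left(L,B \right)} = - \frac{19}{14}$ ($N{\left(L,B \right)} = 19 \left(- \frac{1}{14}\right) = - \frac{19}{14}$)
$\left(-459 + N{\left(8,K{\left(0,6 \right)} \right)}\right) \left(139 - 407\right) = \left(-459 - \frac{19}{14}\right) \left(139 - 407\right) = \left(- \frac{6445}{14}\right) \left(-268\right) = \frac{863630}{7}$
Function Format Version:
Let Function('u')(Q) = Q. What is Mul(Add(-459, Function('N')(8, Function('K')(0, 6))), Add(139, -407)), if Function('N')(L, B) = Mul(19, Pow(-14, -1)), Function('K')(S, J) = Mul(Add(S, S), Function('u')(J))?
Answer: Rational(863630, 7) ≈ 1.2338e+5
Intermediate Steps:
Function('K')(S, J) = Mul(2, J, S) (Function('K')(S, J) = Mul(Add(S, S), J) = Mul(Mul(2, S), J) = Mul(2, J, S))
Function('N')(L, B) = Rational(-19, 14) (Function('N')(L, B) = Mul(19, Rational(-1, 14)) = Rational(-19, 14))
Mul(Add(-459, Function('N')(8, Function('K')(0, 6))), Add(139, -407)) = Mul(Add(-459, Rational(-19, 14)), Add(139, -407)) = Mul(Rational(-6445, 14), -268) = Rational(863630, 7)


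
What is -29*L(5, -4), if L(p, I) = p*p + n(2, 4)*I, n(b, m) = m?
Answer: -261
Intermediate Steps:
L(p, I) = p² + 4*I (L(p, I) = p*p + 4*I = p² + 4*I)
-29*L(5, -4) = -29*(5² + 4*(-4)) = -29*(25 - 16) = -29*9 = -261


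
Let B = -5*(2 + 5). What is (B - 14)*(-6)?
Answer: 294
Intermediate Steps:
B = -35 (B = -5*7 = -35)
(B - 14)*(-6) = (-35 - 14)*(-6) = -49*(-6) = 294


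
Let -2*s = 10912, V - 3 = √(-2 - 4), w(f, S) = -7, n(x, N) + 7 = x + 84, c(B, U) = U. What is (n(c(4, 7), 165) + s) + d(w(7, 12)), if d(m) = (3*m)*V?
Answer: -5435 - 21*I*√6 ≈ -5435.0 - 51.439*I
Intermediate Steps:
n(x, N) = 77 + x (n(x, N) = -7 + (x + 84) = -7 + (84 + x) = 77 + x)
V = 3 + I*√6 (V = 3 + √(-2 - 4) = 3 + √(-6) = 3 + I*√6 ≈ 3.0 + 2.4495*I)
s = -5456 (s = -½*10912 = -5456)
d(m) = 3*m*(3 + I*√6) (d(m) = (3*m)*(3 + I*√6) = 3*m*(3 + I*√6))
(n(c(4, 7), 165) + s) + d(w(7, 12)) = ((77 + 7) - 5456) + 3*(-7)*(3 + I*√6) = (84 - 5456) + (-63 - 21*I*√6) = -5372 + (-63 - 21*I*√6) = -5435 - 21*I*√6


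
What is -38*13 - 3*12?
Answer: -530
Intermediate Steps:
-38*13 - 3*12 = -494 - 36 = -530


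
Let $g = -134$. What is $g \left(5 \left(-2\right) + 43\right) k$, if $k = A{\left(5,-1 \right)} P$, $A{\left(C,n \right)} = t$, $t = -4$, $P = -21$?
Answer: $-371448$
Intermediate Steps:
$A{\left(C,n \right)} = -4$
$k = 84$ ($k = \left(-4\right) \left(-21\right) = 84$)
$g \left(5 \left(-2\right) + 43\right) k = - 134 \left(5 \left(-2\right) + 43\right) 84 = - 134 \left(-10 + 43\right) 84 = \left(-134\right) 33 \cdot 84 = \left(-4422\right) 84 = -371448$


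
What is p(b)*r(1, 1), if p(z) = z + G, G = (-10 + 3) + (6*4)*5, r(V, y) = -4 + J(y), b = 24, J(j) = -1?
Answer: -685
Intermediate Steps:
r(V, y) = -5 (r(V, y) = -4 - 1 = -5)
G = 113 (G = -7 + 24*5 = -7 + 120 = 113)
p(z) = 113 + z (p(z) = z + 113 = 113 + z)
p(b)*r(1, 1) = (113 + 24)*(-5) = 137*(-5) = -685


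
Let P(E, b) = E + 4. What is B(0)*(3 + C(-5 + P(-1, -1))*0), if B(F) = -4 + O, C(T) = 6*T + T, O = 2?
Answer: -6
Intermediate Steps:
P(E, b) = 4 + E
C(T) = 7*T
B(F) = -2 (B(F) = -4 + 2 = -2)
B(0)*(3 + C(-5 + P(-1, -1))*0) = -2*(3 + (7*(-5 + (4 - 1)))*0) = -2*(3 + (7*(-5 + 3))*0) = -2*(3 + (7*(-2))*0) = -2*(3 - 14*0) = -2*(3 + 0) = -2*3 = -6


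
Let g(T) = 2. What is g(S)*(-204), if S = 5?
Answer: -408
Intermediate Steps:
g(S)*(-204) = 2*(-204) = -408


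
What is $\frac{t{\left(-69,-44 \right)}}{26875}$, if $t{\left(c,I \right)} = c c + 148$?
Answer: $\frac{4909}{26875} \approx 0.18266$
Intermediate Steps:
$t{\left(c,I \right)} = 148 + c^{2}$ ($t{\left(c,I \right)} = c^{2} + 148 = 148 + c^{2}$)
$\frac{t{\left(-69,-44 \right)}}{26875} = \frac{148 + \left(-69\right)^{2}}{26875} = \left(148 + 4761\right) \frac{1}{26875} = 4909 \cdot \frac{1}{26875} = \frac{4909}{26875}$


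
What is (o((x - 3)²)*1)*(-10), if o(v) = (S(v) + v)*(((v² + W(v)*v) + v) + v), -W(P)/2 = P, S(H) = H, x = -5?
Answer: 5079040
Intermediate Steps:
W(P) = -2*P
o(v) = 2*v*(-v² + 2*v) (o(v) = (v + v)*(((v² + (-2*v)*v) + v) + v) = (2*v)*(((v² - 2*v²) + v) + v) = (2*v)*((-v² + v) + v) = (2*v)*((v - v²) + v) = (2*v)*(-v² + 2*v) = 2*v*(-v² + 2*v))
(o((x - 3)²)*1)*(-10) = ((2*((-5 - 3)²)²*(2 - (-5 - 3)²))*1)*(-10) = ((2*((-8)²)²*(2 - 1*(-8)²))*1)*(-10) = ((2*64²*(2 - 1*64))*1)*(-10) = ((2*4096*(2 - 64))*1)*(-10) = ((2*4096*(-62))*1)*(-10) = -507904*1*(-10) = -507904*(-10) = 5079040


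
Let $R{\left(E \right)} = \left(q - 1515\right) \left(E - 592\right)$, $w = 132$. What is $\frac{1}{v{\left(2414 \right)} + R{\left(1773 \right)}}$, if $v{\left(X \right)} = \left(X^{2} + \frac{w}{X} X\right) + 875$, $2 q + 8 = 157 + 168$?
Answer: $\frac{2}{8452753} \approx 2.3661 \cdot 10^{-7}$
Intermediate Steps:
$q = \frac{317}{2}$ ($q = -4 + \frac{157 + 168}{2} = -4 + \frac{1}{2} \cdot 325 = -4 + \frac{325}{2} = \frac{317}{2} \approx 158.5$)
$R{\left(E \right)} = 803048 - \frac{2713 E}{2}$ ($R{\left(E \right)} = \left(\frac{317}{2} - 1515\right) \left(E - 592\right) = - \frac{2713 \left(-592 + E\right)}{2} = 803048 - \frac{2713 E}{2}$)
$v{\left(X \right)} = 1007 + X^{2}$ ($v{\left(X \right)} = \left(X^{2} + \frac{132}{X} X\right) + 875 = \left(X^{2} + 132\right) + 875 = \left(132 + X^{2}\right) + 875 = 1007 + X^{2}$)
$\frac{1}{v{\left(2414 \right)} + R{\left(1773 \right)}} = \frac{1}{\left(1007 + 2414^{2}\right) + \left(803048 - \frac{4810149}{2}\right)} = \frac{1}{\left(1007 + 5827396\right) + \left(803048 - \frac{4810149}{2}\right)} = \frac{1}{5828403 - \frac{3204053}{2}} = \frac{1}{\frac{8452753}{2}} = \frac{2}{8452753}$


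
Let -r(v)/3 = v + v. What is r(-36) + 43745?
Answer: 43961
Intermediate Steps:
r(v) = -6*v (r(v) = -3*(v + v) = -6*v)
r(-36) + 43745 = -6*(-36) + 43745 = 216 + 43745 = 43961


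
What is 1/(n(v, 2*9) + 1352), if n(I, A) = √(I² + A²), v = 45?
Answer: 1352/1825555 - 9*√29/1825555 ≈ 0.00071405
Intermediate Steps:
n(I, A) = √(A² + I²)
1/(n(v, 2*9) + 1352) = 1/(√((2*9)² + 45²) + 1352) = 1/(√(18² + 2025) + 1352) = 1/(√(324 + 2025) + 1352) = 1/(√2349 + 1352) = 1/(9*√29 + 1352) = 1/(1352 + 9*√29)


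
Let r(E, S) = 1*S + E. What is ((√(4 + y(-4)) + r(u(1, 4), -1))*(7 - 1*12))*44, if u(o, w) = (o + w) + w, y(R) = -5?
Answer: -1760 - 220*I ≈ -1760.0 - 220.0*I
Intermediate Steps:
u(o, w) = o + 2*w
r(E, S) = E + S (r(E, S) = S + E = E + S)
((√(4 + y(-4)) + r(u(1, 4), -1))*(7 - 1*12))*44 = ((√(4 - 5) + ((1 + 2*4) - 1))*(7 - 1*12))*44 = ((√(-1) + ((1 + 8) - 1))*(7 - 12))*44 = ((I + (9 - 1))*(-5))*44 = ((I + 8)*(-5))*44 = ((8 + I)*(-5))*44 = (-40 - 5*I)*44 = -1760 - 220*I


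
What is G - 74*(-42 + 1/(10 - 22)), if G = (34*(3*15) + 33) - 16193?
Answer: -69095/6 ≈ -11516.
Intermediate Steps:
G = -14630 (G = (34*45 + 33) - 16193 = (1530 + 33) - 16193 = 1563 - 16193 = -14630)
G - 74*(-42 + 1/(10 - 22)) = -14630 - 74*(-42 + 1/(10 - 22)) = -14630 - 74*(-42 + 1/(-12)) = -14630 - 74*(-42 - 1/12) = -14630 - 74*(-505)/12 = -14630 - 1*(-18685/6) = -14630 + 18685/6 = -69095/6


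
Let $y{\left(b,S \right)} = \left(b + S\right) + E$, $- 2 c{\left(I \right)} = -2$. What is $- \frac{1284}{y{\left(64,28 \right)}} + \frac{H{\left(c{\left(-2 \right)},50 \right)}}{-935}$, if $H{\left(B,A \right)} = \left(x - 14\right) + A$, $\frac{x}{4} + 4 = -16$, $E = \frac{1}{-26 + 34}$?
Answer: $- \frac{870172}{62645} \approx -13.891$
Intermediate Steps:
$c{\left(I \right)} = 1$ ($c{\left(I \right)} = \left(- \frac{1}{2}\right) \left(-2\right) = 1$)
$E = \frac{1}{8} \approx 0.125$
$x = -80$ ($x = -16 + 4 \left(-16\right) = -16 - 64 = -80$)
$y{\left(b,S \right)} = \frac{1}{8} + S + b$ ($y{\left(b,S \right)} = \left(b + S\right) + \frac{1}{8} = \left(S + b\right) + \frac{1}{8} = \frac{1}{8} + S + b$)
$H{\left(B,A \right)} = -94 + A$ ($H{\left(B,A \right)} = \left(-80 - 14\right) + A = -94 + A$)
$- \frac{1284}{y{\left(64,28 \right)}} + \frac{H{\left(c{\left(-2 \right)},50 \right)}}{-935} = - \frac{1284}{\frac{1}{8} + 28 + 64} + \frac{-94 + 50}{-935} = - \frac{1284}{\frac{737}{8}} - - \frac{4}{85} = \left(-1284\right) \frac{8}{737} + \frac{4}{85} = - \frac{10272}{737} + \frac{4}{85} = - \frac{870172}{62645}$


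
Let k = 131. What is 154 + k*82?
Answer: 10896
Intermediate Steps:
154 + k*82 = 154 + 131*82 = 154 + 10742 = 10896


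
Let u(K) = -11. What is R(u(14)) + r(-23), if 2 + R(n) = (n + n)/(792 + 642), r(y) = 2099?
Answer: 1503538/717 ≈ 2097.0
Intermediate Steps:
R(n) = -2 + n/717 (R(n) = -2 + (n + n)/(792 + 642) = -2 + (2*n)/1434 = -2 + (2*n)*(1/1434) = -2 + n/717)
R(u(14)) + r(-23) = (-2 + (1/717)*(-11)) + 2099 = (-2 - 11/717) + 2099 = -1445/717 + 2099 = 1503538/717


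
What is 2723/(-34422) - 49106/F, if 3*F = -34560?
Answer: 138246481/33045120 ≈ 4.1836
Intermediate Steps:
F = -11520 (F = (⅓)*(-34560) = -11520)
2723/(-34422) - 49106/F = 2723/(-34422) - 49106/(-11520) = 2723*(-1/34422) - 49106*(-1/11520) = -2723/34422 + 24553/5760 = 138246481/33045120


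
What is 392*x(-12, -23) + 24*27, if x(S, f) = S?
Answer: -4056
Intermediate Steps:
392*x(-12, -23) + 24*27 = 392*(-12) + 24*27 = -4704 + 648 = -4056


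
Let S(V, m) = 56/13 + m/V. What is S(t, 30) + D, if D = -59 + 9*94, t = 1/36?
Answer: 24327/13 ≈ 1871.3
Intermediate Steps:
t = 1/36 ≈ 0.027778
S(V, m) = 56/13 + m/V (S(V, m) = 56*(1/13) + m/V = 56/13 + m/V)
D = 787 (D = -59 + 846 = 787)
S(t, 30) + D = (56/13 + 30/(1/36)) + 787 = (56/13 + 30*36) + 787 = (56/13 + 1080) + 787 = 14096/13 + 787 = 24327/13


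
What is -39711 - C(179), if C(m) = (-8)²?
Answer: -39775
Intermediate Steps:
C(m) = 64
-39711 - C(179) = -39711 - 1*64 = -39711 - 64 = -39775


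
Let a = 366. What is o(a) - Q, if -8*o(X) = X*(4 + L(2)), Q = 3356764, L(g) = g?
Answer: -6714077/2 ≈ -3.3570e+6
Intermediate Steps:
o(X) = -3*X/4 (o(X) = -X*(4 + 2)/8 = -X*6/8 = -3*X/4)
o(a) - Q = -¾*366 - 1*3356764 = -549/2 - 3356764 = -6714077/2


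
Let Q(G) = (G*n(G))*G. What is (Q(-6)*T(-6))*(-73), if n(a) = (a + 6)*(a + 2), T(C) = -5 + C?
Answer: 0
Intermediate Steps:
n(a) = (2 + a)*(6 + a) (n(a) = (6 + a)*(2 + a) = (2 + a)*(6 + a))
Q(G) = G²*(12 + G² + 8*G) (Q(G) = (G*(12 + G² + 8*G))*G = G²*(12 + G² + 8*G))
(Q(-6)*T(-6))*(-73) = (((-6)²*(12 + (-6)² + 8*(-6)))*(-5 - 6))*(-73) = ((36*(12 + 36 - 48))*(-11))*(-73) = ((36*0)*(-11))*(-73) = (0*(-11))*(-73) = 0*(-73) = 0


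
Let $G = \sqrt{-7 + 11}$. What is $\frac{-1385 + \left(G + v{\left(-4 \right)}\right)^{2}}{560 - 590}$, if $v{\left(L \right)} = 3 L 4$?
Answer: $- \frac{731}{30} \approx -24.367$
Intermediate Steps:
$v{\left(L \right)} = 12 L$
$G = 2$ ($G = \sqrt{4} = 2$)
$\frac{-1385 + \left(G + v{\left(-4 \right)}\right)^{2}}{560 - 590} = \frac{-1385 + \left(2 + 12 \left(-4\right)\right)^{2}}{560 - 590} = \frac{-1385 + \left(2 - 48\right)^{2}}{-30} = - \frac{-1385 + \left(-46\right)^{2}}{30} = - \frac{-1385 + 2116}{30} = \left(- \frac{1}{30}\right) 731 = - \frac{731}{30}$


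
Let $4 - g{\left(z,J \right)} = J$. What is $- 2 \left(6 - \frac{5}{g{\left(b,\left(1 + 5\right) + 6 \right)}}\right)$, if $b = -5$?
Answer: $- \frac{53}{4} \approx -13.25$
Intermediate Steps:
$g{\left(z,J \right)} = 4 - J$
$- 2 \left(6 - \frac{5}{g{\left(b,\left(1 + 5\right) + 6 \right)}}\right) = - 2 \left(6 - \frac{5}{4 - \left(\left(1 + 5\right) + 6\right)}\right) = - 2 \left(6 - \frac{5}{4 - \left(6 + 6\right)}\right) = - 2 \left(6 - \frac{5}{4 - 12}\right) = - 2 \left(6 - \frac{5}{-8}\right) = - 2 \left(6 - - \frac{5}{8}\right) = - 2 \left(6 + \frac{5}{8}\right) = \left(-2\right) \frac{53}{8} = - \frac{53}{4}$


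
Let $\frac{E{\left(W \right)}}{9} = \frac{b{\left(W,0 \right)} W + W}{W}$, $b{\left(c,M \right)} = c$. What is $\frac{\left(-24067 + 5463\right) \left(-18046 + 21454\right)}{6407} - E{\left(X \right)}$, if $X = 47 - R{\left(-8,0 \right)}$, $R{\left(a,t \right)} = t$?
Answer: $- \frac{66170256}{6407} \approx -10328.0$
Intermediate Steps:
$X = 47$ ($X = 47 - 0 = 47 + 0 = 47$)
$E{\left(W \right)} = \frac{9 \left(W + W^{2}\right)}{W}$ ($E{\left(W \right)} = 9 \frac{W W + W}{W} = 9 \frac{W^{2} + W}{W} = 9 \frac{W + W^{2}}{W} = \frac{9 \left(W + W^{2}\right)}{W}$)
$\frac{\left(-24067 + 5463\right) \left(-18046 + 21454\right)}{6407} - E{\left(X \right)} = \frac{\left(-24067 + 5463\right) \left(-18046 + 21454\right)}{6407} - \left(9 + 9 \cdot 47\right) = \left(-18604\right) 3408 \cdot \frac{1}{6407} - \left(9 + 423\right) = \left(-63402432\right) \frac{1}{6407} - 432 = - \frac{63402432}{6407} - 432 = - \frac{66170256}{6407}$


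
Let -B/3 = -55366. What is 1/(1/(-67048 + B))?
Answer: 99050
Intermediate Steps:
B = 166098 (B = -3*(-55366) = 166098)
1/(1/(-67048 + B)) = 1/(1/(-67048 + 166098)) = 1/(1/99050) = 99050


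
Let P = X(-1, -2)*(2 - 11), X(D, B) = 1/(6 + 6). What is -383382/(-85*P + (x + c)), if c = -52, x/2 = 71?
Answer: -511176/205 ≈ -2493.5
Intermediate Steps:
x = 142 (x = 2*71 = 142)
X(D, B) = 1/12
P = -¾ (P = (2 - 11)/12 = (1/12)*(-9) = -¾ ≈ -0.75000)
-383382/(-85*P + (x + c)) = -383382/(-85*(-¾) + (142 - 52)) = -383382/(255/4 + 90) = -383382/615/4 = -383382*4/615 = -511176/205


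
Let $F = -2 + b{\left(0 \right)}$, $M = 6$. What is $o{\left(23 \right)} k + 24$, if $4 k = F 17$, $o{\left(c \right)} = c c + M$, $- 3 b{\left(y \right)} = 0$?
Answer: $- \frac{9047}{2} \approx -4523.5$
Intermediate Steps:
$b{\left(y \right)} = 0$ ($b{\left(y \right)} = \left(- \frac{1}{3}\right) 0 = 0$)
$F = -2$ ($F = -2 + 0 = -2$)
$o{\left(c \right)} = 6 + c^{2}$ ($o{\left(c \right)} = c c + 6 = c^{2} + 6 = 6 + c^{2}$)
$k = - \frac{17}{2}$ ($k = \frac{\left(-2\right) 17}{4} = \frac{1}{4} \left(-34\right) = - \frac{17}{2} \approx -8.5$)
$o{\left(23 \right)} k + 24 = \left(6 + 23^{2}\right) \left(- \frac{17}{2}\right) + 24 = \left(6 + 529\right) \left(- \frac{17}{2}\right) + 24 = 535 \left(- \frac{17}{2}\right) + 24 = - \frac{9095}{2} + 24 = - \frac{9047}{2}$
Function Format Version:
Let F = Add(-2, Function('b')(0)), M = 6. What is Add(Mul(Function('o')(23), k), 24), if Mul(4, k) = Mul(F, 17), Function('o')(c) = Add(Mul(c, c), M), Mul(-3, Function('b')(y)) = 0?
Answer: Rational(-9047, 2) ≈ -4523.5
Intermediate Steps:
Function('b')(y) = 0 (Function('b')(y) = Mul(Rational(-1, 3), 0) = 0)
F = -2 (F = Add(-2, 0) = -2)
Function('o')(c) = Add(6, Pow(c, 2)) (Function('o')(c) = Add(Mul(c, c), 6) = Add(Pow(c, 2), 6) = Add(6, Pow(c, 2)))
k = Rational(-17, 2) (k = Mul(Rational(1, 4), Mul(-2, 17)) = Mul(Rational(1, 4), -34) = Rational(-17, 2) ≈ -8.5000)
Add(Mul(Function('o')(23), k), 24) = Add(Mul(Add(6, Pow(23, 2)), Rational(-17, 2)), 24) = Add(Mul(Add(6, 529), Rational(-17, 2)), 24) = Add(Mul(535, Rational(-17, 2)), 24) = Add(Rational(-9095, 2), 24) = Rational(-9047, 2)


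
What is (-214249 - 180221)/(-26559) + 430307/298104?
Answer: 14335734277/879704904 ≈ 16.296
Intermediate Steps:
(-214249 - 180221)/(-26559) + 430307/298104 = -394470*(-1/26559) + 430307*(1/298104) = 43830/2951 + 430307/298104 = 14335734277/879704904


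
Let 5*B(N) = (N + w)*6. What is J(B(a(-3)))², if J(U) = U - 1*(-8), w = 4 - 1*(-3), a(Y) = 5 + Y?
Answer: 8836/25 ≈ 353.44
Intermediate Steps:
w = 7 (w = 4 + 3 = 7)
B(N) = 42/5 + 6*N/5 (B(N) = ((N + 7)*6)/5 = ((7 + N)*6)/5 = (42 + 6*N)/5 = 42/5 + 6*N/5)
J(U) = 8 + U (J(U) = U + 8 = 8 + U)
J(B(a(-3)))² = (8 + (42/5 + 6*(5 - 3)/5))² = (8 + (42/5 + (6/5)*2))² = (8 + (42/5 + 12/5))² = (8 + 54/5)² = (94/5)² = 8836/25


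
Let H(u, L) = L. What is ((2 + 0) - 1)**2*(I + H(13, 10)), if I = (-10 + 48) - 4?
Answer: 44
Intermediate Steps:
I = 34 (I = 38 - 4 = 34)
((2 + 0) - 1)**2*(I + H(13, 10)) = ((2 + 0) - 1)**2*(34 + 10) = (2 - 1)**2*44 = 1**2*44 = 1*44 = 44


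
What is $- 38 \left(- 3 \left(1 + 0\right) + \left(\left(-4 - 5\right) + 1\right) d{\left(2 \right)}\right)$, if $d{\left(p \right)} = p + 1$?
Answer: $1026$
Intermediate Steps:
$d{\left(p \right)} = 1 + p$
$- 38 \left(- 3 \left(1 + 0\right) + \left(\left(-4 - 5\right) + 1\right) d{\left(2 \right)}\right) = - 38 \left(- 3 \left(1 + 0\right) + \left(\left(-4 - 5\right) + 1\right) \left(1 + 2\right)\right) = - 38 \left(\left(-3\right) 1 + \left(-9 + 1\right) 3\right) = - 38 \left(-3 - 24\right) = \left(-38\right) \left(-27\right) = 1026$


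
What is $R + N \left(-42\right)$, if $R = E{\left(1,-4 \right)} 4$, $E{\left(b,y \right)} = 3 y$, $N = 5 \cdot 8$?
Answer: $-1728$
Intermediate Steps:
$N = 40$
$R = -48$ ($R = 3 \left(-4\right) 4 = \left(-12\right) 4 = -48$)
$R + N \left(-42\right) = -48 + 40 \left(-42\right) = -48 - 1680 = -1728$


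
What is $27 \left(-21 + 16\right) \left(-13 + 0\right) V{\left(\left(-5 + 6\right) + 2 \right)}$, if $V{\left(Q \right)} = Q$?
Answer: $5265$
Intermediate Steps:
$27 \left(-21 + 16\right) \left(-13 + 0\right) V{\left(\left(-5 + 6\right) + 2 \right)} = 27 \left(-21 + 16\right) \left(-13 + 0\right) \left(\left(-5 + 6\right) + 2\right) = 27 \left(\left(-5\right) \left(-13\right)\right) \left(1 + 2\right) = 27 \cdot 65 \cdot 3 = 1755 \cdot 3 = 5265$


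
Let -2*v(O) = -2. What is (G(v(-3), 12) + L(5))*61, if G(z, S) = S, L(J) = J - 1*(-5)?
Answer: 1342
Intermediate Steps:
v(O) = 1 (v(O) = -½*(-2) = 1)
L(J) = 5 + J (L(J) = J + 5 = 5 + J)
(G(v(-3), 12) + L(5))*61 = (12 + (5 + 5))*61 = (12 + 10)*61 = 22*61 = 1342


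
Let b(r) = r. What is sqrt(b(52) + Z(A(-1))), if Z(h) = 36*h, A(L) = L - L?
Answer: 2*sqrt(13) ≈ 7.2111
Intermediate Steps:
A(L) = 0
sqrt(b(52) + Z(A(-1))) = sqrt(52 + 36*0) = sqrt(52 + 0) = sqrt(52) = 2*sqrt(13)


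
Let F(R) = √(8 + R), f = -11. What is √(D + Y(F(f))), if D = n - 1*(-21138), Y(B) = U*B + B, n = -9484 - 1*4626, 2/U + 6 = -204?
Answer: 2*√(19370925 + 2730*I*√3)/105 ≈ 83.833 + 0.010232*I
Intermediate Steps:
U = -1/105 (U = 2/(-6 - 204) = 2/(-210) = 2*(-1/210) = -1/105 ≈ -0.0095238)
n = -14110 (n = -9484 - 4626 = -14110)
Y(B) = 104*B/105 (Y(B) = -B/105 + B = 104*B/105)
D = 7028 (D = -14110 - 1*(-21138) = -14110 + 21138 = 7028)
√(D + Y(F(f))) = √(7028 + 104*√(8 - 11)/105) = √(7028 + 104*√(-3)/105) = √(7028 + 104*(I*√3)/105) = √(7028 + 104*I*√3/105)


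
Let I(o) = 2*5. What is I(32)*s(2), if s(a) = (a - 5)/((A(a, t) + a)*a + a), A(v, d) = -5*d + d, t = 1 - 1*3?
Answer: -15/11 ≈ -1.3636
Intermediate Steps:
t = -2 (t = 1 - 3 = -2)
A(v, d) = -4*d
s(a) = (-5 + a)/(a + a*(8 + a)) (s(a) = (a - 5)/((-4*(-2) + a)*a + a) = (-5 + a)/((8 + a)*a + a) = (-5 + a)/(a*(8 + a) + a) = (-5 + a)/(a + a*(8 + a)))
I(o) = 10
I(32)*s(2) = 10*((-5 + 2)/(2*(9 + 2))) = 10*((½)*(-3)/11) = 10*((½)*(1/11)*(-3)) = 10*(-3/22) = -15/11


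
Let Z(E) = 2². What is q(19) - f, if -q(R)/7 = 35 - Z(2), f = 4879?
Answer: -5096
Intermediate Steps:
Z(E) = 4
q(R) = -217 (q(R) = -7*(35 - 1*4) = -7*(35 - 4) = -7*31 = -217)
q(19) - f = -217 - 1*4879 = -217 - 4879 = -5096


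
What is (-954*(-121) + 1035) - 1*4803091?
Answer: -4686622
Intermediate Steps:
(-954*(-121) + 1035) - 1*4803091 = (115434 + 1035) - 4803091 = 116469 - 4803091 = -4686622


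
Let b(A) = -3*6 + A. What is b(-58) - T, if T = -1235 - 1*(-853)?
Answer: 306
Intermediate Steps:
b(A) = -18 + A
T = -382 (T = -1235 + 853 = -382)
b(-58) - T = (-18 - 58) - 1*(-382) = -76 + 382 = 306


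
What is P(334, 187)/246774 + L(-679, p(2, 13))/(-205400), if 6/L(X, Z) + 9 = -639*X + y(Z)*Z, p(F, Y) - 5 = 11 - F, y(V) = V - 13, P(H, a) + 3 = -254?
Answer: -5725972217861/5498136096281400 ≈ -0.0010414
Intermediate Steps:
P(H, a) = -257 (P(H, a) = -3 - 254 = -257)
y(V) = -13 + V
p(F, Y) = 16 - F (p(F, Y) = 5 + (11 - F) = 16 - F)
L(X, Z) = 6/(-9 - 639*X + Z*(-13 + Z)) (L(X, Z) = 6/(-9 + (-639*X + (-13 + Z)*Z)) = 6/(-9 + (-639*X + Z*(-13 + Z))) = 6/(-9 - 639*X + Z*(-13 + Z)))
P(334, 187)/246774 + L(-679, p(2, 13))/(-205400) = -257/246774 - 6/(9 + 639*(-679) - (16 - 1*2)*(-13 + (16 - 1*2)))/(-205400) = -257*1/246774 - 6/(9 - 433881 - (16 - 2)*(-13 + (16 - 2)))*(-1/205400) = -257/246774 - 6/(9 - 433881 - 1*14*(-13 + 14))*(-1/205400) = -257/246774 - 6/(9 - 433881 - 1*14*1)*(-1/205400) = -257/246774 - 6/(9 - 433881 - 14)*(-1/205400) = -257/246774 - 6/(-433886)*(-1/205400) = -257/246774 - 6*(-1/433886)*(-1/205400) = -257/246774 + (3/216943)*(-1/205400) = -257/246774 - 3/44560092200 = -5725972217861/5498136096281400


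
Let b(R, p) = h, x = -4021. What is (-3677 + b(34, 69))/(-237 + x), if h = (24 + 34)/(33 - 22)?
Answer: 40389/46838 ≈ 0.86231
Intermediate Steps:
h = 58/11 ≈ 5.2727
b(R, p) = 58/11
(-3677 + b(34, 69))/(-237 + x) = (-3677 + 58/11)/(-237 - 4021) = -40389/11/(-4258) = -40389/11*(-1/4258) = 40389/46838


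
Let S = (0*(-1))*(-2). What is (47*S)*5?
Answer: 0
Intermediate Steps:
S = 0 (S = 0*(-2) = 0)
(47*S)*5 = (47*0)*5 = 0*5 = 0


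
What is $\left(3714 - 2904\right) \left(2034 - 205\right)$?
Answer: $1481490$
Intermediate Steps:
$\left(3714 - 2904\right) \left(2034 - 205\right) = 810 \cdot 1829 = 1481490$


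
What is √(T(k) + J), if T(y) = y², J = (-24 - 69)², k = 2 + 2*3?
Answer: √8713 ≈ 93.344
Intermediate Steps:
k = 8 (k = 2 + 6 = 8)
J = 8649 (J = (-93)² = 8649)
√(T(k) + J) = √(8² + 8649) = √(64 + 8649) = √8713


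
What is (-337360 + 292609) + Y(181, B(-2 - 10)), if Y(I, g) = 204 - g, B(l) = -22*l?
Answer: -44811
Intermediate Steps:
(-337360 + 292609) + Y(181, B(-2 - 10)) = (-337360 + 292609) + (204 - (-22)*(-2 - 10)) = -44751 + (204 - (-22)*(-12)) = -44751 + (204 - 1*264) = -44751 + (204 - 264) = -44751 - 60 = -44811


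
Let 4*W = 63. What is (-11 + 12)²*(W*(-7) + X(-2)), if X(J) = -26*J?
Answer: -233/4 ≈ -58.250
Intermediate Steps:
W = 63/4 (W = (¼)*63 = 63/4 ≈ 15.750)
(-11 + 12)²*(W*(-7) + X(-2)) = (-11 + 12)²*((63/4)*(-7) - 26*(-2)) = 1²*(-441/4 + 52) = 1*(-233/4) = -233/4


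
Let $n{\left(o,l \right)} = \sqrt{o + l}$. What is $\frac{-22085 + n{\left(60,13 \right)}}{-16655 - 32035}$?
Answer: $\frac{4417}{9738} - \frac{\sqrt{73}}{48690} \approx 0.45341$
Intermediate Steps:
$n{\left(o,l \right)} = \sqrt{l + o}$
$\frac{-22085 + n{\left(60,13 \right)}}{-16655 - 32035} = \frac{-22085 + \sqrt{13 + 60}}{-16655 - 32035} = \frac{-22085 + \sqrt{73}}{-48690} = \left(-22085 + \sqrt{73}\right) \left(- \frac{1}{48690}\right) = \frac{4417}{9738} - \frac{\sqrt{73}}{48690}$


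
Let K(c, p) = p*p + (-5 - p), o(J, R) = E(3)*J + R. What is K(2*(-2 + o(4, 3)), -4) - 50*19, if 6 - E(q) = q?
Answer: -935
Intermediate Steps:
E(q) = 6 - q
o(J, R) = R + 3*J (o(J, R) = (6 - 1*3)*J + R = (6 - 3)*J + R = 3*J + R = R + 3*J)
K(c, p) = -5 + p**2 - p (K(c, p) = p**2 + (-5 - p) = -5 + p**2 - p)
K(2*(-2 + o(4, 3)), -4) - 50*19 = (-5 + (-4)**2 - 1*(-4)) - 50*19 = (-5 + 16 + 4) - 950 = 15 - 950 = -935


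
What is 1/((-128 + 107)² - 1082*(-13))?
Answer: 1/14507 ≈ 6.8932e-5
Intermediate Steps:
1/((-128 + 107)² - 1082*(-13)) = 1/((-21)² + 14066) = 1/(441 + 14066) = 1/14507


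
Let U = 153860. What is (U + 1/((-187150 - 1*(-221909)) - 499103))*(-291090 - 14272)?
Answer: -10908136453626359/232172 ≈ -4.6983e+10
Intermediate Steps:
(U + 1/((-187150 - 1*(-221909)) - 499103))*(-291090 - 14272) = (153860 + 1/((-187150 - 1*(-221909)) - 499103))*(-291090 - 14272) = (153860 + 1/((-187150 + 221909) - 499103))*(-305362) = (153860 + 1/(34759 - 499103))*(-305362) = (153860 + 1/(-464344))*(-305362) = (153860 - 1/464344)*(-305362) = (71443967839/464344)*(-305362) = -10908136453626359/232172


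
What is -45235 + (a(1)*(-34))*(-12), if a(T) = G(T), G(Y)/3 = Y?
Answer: -44011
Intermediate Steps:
G(Y) = 3*Y
a(T) = 3*T
-45235 + (a(1)*(-34))*(-12) = -45235 + ((3*1)*(-34))*(-12) = -45235 + (3*(-34))*(-12) = -45235 - 102*(-12) = -45235 + 1224 = -44011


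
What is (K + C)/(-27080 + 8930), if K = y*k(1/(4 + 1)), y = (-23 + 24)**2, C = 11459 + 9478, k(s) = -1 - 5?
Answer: -6977/6050 ≈ -1.1532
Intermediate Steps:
k(s) = -6
C = 20937
y = 1 (y = 1**2 = 1)
K = -6 (K = 1*(-6) = -6)
(K + C)/(-27080 + 8930) = (-6 + 20937)/(-27080 + 8930) = 20931/(-18150) = 20931*(-1/18150) = -6977/6050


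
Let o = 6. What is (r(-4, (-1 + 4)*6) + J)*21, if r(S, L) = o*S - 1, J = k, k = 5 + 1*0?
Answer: -420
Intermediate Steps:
k = 5 (k = 5 + 0 = 5)
J = 5
r(S, L) = -1 + 6*S (r(S, L) = 6*S - 1 = -1 + 6*S)
(r(-4, (-1 + 4)*6) + J)*21 = ((-1 + 6*(-4)) + 5)*21 = ((-1 - 24) + 5)*21 = (-25 + 5)*21 = -20*21 = -420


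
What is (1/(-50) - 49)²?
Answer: 6007401/2500 ≈ 2403.0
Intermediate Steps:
(1/(-50) - 49)² = (-1/50 - 49)² = (-2451/50)² = 6007401/2500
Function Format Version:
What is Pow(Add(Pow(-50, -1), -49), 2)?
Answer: Rational(6007401, 2500) ≈ 2403.0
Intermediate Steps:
Pow(Add(Pow(-50, -1), -49), 2) = Pow(Add(Rational(-1, 50), -49), 2) = Pow(Rational(-2451, 50), 2) = Rational(6007401, 2500)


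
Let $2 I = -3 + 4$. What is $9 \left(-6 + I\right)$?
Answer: $- \frac{99}{2} \approx -49.5$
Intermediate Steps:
$I = \frac{1}{2}$ ($I = \frac{-3 + 4}{2} = \frac{1}{2} \cdot 1 = \frac{1}{2} \approx 0.5$)
$9 \left(-6 + I\right) = 9 \left(-6 + \frac{1}{2}\right) = 9 \left(- \frac{11}{2}\right) = - \frac{99}{2}$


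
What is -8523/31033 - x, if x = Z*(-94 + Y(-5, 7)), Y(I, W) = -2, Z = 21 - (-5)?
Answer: 77449845/31033 ≈ 2495.7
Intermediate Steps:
Z = 26 (Z = 21 - 1*(-5) = 21 + 5 = 26)
x = -2496 (x = 26*(-94 - 2) = 26*(-96) = -2496)
-8523/31033 - x = -8523/31033 - 1*(-2496) = -8523*1/31033 + 2496 = -8523/31033 + 2496 = 77449845/31033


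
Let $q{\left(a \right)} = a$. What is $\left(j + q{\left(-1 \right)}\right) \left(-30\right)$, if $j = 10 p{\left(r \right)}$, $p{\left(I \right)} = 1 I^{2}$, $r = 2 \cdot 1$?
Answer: $-1170$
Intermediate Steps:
$r = 2$
$p{\left(I \right)} = I^{2}$
$j = 40$ ($j = 10 \cdot 2^{2} = 10 \cdot 4 = 40$)
$\left(j + q{\left(-1 \right)}\right) \left(-30\right) = \left(40 - 1\right) \left(-30\right) = 39 \left(-30\right) = -1170$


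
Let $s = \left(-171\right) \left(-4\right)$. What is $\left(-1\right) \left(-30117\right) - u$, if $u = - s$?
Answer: $30801$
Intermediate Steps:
$s = 684$
$u = -684$ ($u = \left(-1\right) 684 = -684$)
$\left(-1\right) \left(-30117\right) - u = \left(-1\right) \left(-30117\right) - -684 = 30117 + 684 = 30801$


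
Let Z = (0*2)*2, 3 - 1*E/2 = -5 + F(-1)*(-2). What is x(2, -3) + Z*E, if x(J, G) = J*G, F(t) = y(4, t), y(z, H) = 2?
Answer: -6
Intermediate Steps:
F(t) = 2
x(J, G) = G*J
E = 24 (E = 6 - 2*(-5 + 2*(-2)) = 6 - 2*(-5 - 4) = 6 - 2*(-9) = 6 + 18 = 24)
Z = 0 (Z = 0*2 = 0)
x(2, -3) + Z*E = -3*2 + 0*24 = -6 + 0 = -6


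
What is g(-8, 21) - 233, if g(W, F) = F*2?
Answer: -191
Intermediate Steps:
g(W, F) = 2*F
g(-8, 21) - 233 = 2*21 - 233 = 42 - 233 = -191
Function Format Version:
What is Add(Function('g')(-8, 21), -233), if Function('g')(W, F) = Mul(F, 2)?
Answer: -191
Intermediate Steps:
Function('g')(W, F) = Mul(2, F)
Add(Function('g')(-8, 21), -233) = Add(Mul(2, 21), -233) = Add(42, -233) = -191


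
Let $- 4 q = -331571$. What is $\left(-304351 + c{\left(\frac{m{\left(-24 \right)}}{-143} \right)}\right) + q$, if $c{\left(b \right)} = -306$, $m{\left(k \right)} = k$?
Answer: $- \frac{887057}{4} \approx -2.2176 \cdot 10^{5}$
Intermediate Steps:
$q = \frac{331571}{4}$ ($q = \left(- \frac{1}{4}\right) \left(-331571\right) = \frac{331571}{4} \approx 82893.0$)
$\left(-304351 + c{\left(\frac{m{\left(-24 \right)}}{-143} \right)}\right) + q = \left(-304351 - 306\right) + \frac{331571}{4} = -304657 + \frac{331571}{4} = - \frac{887057}{4}$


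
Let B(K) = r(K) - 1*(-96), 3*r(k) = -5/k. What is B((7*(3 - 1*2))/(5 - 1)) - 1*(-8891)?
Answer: 188707/21 ≈ 8986.0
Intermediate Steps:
r(k) = -5/(3*k) (r(k) = (-5/k)/3 = -5/(3*k))
B(K) = 96 - 5/(3*K) (B(K) = -5/(3*K) - 1*(-96) = -5/(3*K) + 96 = 96 - 5/(3*K))
B((7*(3 - 1*2))/(5 - 1)) - 1*(-8891) = (96 - 5*(5 - 1)/(7*(3 - 1*2))/3) - 1*(-8891) = (96 - 5*4/(7*(3 - 2))/3) + 8891 = (96 - 5/(3*((7*1)*(¼)))) + 8891 = (96 - 5/(3*(7*(¼)))) + 8891 = (96 - 5/(3*7/4)) + 8891 = (96 - 5/3*4/7) + 8891 = (96 - 20/21) + 8891 = 1996/21 + 8891 = 188707/21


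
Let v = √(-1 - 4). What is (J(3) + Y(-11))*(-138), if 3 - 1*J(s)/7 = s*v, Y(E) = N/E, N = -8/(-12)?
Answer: -31786/11 + 2898*I*√5 ≈ -2889.6 + 6480.1*I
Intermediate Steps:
N = ⅔ (N = -8*(-1/12) = ⅔ ≈ 0.66667)
v = I*√5 (v = √(-5) = I*√5 ≈ 2.2361*I)
Y(E) = 2/(3*E)
J(s) = 21 - 7*I*s*√5 (J(s) = 21 - 7*s*I*√5 = 21 - 7*I*s*√5)
(J(3) + Y(-11))*(-138) = ((21 - 7*I*3*√5) + (⅔)/(-11))*(-138) = ((21 - 21*I*√5) + (⅔)*(-1/11))*(-138) = ((21 - 21*I*√5) - 2/33)*(-138) = (691/33 - 21*I*√5)*(-138) = -31786/11 + 2898*I*√5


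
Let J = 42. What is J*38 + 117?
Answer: 1713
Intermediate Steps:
J*38 + 117 = 42*38 + 117 = 1596 + 117 = 1713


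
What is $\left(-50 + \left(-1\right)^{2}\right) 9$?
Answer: $-441$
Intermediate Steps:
$\left(-50 + \left(-1\right)^{2}\right) 9 = \left(-50 + 1\right) 9 = \left(-49\right) 9 = -441$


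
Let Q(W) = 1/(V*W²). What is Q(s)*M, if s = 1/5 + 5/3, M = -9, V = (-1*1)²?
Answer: -2025/784 ≈ -2.5829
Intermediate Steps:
V = 1 (V = (-1)² = 1)
s = 28/15 (s = 1*(⅕) + 5*(⅓) = ⅕ + 5/3 = 28/15 ≈ 1.8667)
Q(W) = W⁻² (Q(W) = 1/(1*W²) = 1/(W²) = W⁻²)
Q(s)*M = -9/(28/15)² = (225/784)*(-9) = -2025/784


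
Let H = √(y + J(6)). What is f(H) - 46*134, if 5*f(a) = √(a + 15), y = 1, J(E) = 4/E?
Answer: -6164 + √(135 + 3*√15)/15 ≈ -6163.2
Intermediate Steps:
H = √15/3 (H = √(1 + 4/6) = √(1 + 4*(⅙)) = √(1 + ⅔) = √(5/3) = √15/3 ≈ 1.2910)
f(a) = √(15 + a)/5 (f(a) = √(a + 15)/5 = √(15 + a)/5)
f(H) - 46*134 = √(15 + √15/3)/5 - 46*134 = √(15 + √15/3)/5 - 6164 = -6164 + √(15 + √15/3)/5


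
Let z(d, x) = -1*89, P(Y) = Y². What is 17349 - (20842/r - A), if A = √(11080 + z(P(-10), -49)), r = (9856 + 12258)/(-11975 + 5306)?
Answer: 261325542/11057 + √10991 ≈ 23739.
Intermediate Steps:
z(d, x) = -89
r = -22114/6669 (r = 22114/(-6669) = 22114*(-1/6669) = -22114/6669 ≈ -3.3159)
A = √10991 (A = √(11080 - 89) = √10991 ≈ 104.84)
17349 - (20842/r - A) = 17349 - (20842/(-22114/6669) - √10991) = 17349 - (20842*(-6669/22114) - √10991) = 17349 - (-69497649/11057 - √10991) = 17349 + (69497649/11057 + √10991) = 261325542/11057 + √10991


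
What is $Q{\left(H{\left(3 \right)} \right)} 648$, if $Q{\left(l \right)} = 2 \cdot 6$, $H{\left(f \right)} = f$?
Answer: $7776$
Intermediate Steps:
$Q{\left(l \right)} = 12$
$Q{\left(H{\left(3 \right)} \right)} 648 = 12 \cdot 648 = 7776$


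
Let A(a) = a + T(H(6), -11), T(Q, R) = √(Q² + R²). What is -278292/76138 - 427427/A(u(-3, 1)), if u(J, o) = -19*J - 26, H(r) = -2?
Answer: -45867236219/2893244 + 194285*√5/76 ≈ -10137.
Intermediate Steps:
u(J, o) = -26 - 19*J
A(a) = a + 5*√5 (A(a) = a + √((-2)² + (-11)²) = a + √(4 + 121) = a + √125 = a + 5*√5)
-278292/76138 - 427427/A(u(-3, 1)) = -278292/76138 - 427427/((-26 - 19*(-3)) + 5*√5) = -278292*1/76138 - 427427/((-26 + 57) + 5*√5) = -139146/38069 - 427427/(31 + 5*√5)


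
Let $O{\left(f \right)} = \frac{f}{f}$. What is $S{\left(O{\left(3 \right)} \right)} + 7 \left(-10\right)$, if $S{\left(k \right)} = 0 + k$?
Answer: $-69$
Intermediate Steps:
$O{\left(f \right)} = 1$
$S{\left(k \right)} = k$
$S{\left(O{\left(3 \right)} \right)} + 7 \left(-10\right) = 1 + 7 \left(-10\right) = 1 - 70 = -69$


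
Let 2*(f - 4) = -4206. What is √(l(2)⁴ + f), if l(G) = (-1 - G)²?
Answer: √4462 ≈ 66.798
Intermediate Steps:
f = -2099 (f = 4 + (½)*(-4206) = 4 - 2103 = -2099)
√(l(2)⁴ + f) = √(((1 + 2)²)⁴ - 2099) = √((3²)⁴ - 2099) = √(9⁴ - 2099) = √(6561 - 2099) = √4462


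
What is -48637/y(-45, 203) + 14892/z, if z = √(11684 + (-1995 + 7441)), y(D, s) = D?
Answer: 48637/45 + 2482*√17130/2855 ≈ 1194.6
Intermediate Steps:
z = √17130 (z = √(11684 + 5446) = √17130 ≈ 130.88)
-48637/y(-45, 203) + 14892/z = -48637/(-45) + 14892/(√17130) = -48637*(-1/45) + 14892*(√17130/17130) = 48637/45 + 2482*√17130/2855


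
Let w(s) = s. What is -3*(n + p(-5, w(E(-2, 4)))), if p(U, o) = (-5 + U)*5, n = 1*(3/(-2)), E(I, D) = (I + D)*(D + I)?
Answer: 309/2 ≈ 154.50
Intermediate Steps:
E(I, D) = (D + I)² (E(I, D) = (D + I)*(D + I) = (D + I)²)
n = -3/2 (n = 1*(3*(-½)) = 1*(-3/2) = -3/2 ≈ -1.5000)
p(U, o) = -25 + 5*U
-3*(n + p(-5, w(E(-2, 4)))) = -3*(-3/2 + (-25 + 5*(-5))) = -3*(-3/2 + (-25 - 25)) = -3*(-3/2 - 50) = -3*(-103/2) = 309/2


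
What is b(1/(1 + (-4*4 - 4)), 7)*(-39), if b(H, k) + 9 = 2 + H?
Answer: 5226/19 ≈ 275.05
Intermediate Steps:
b(H, k) = -7 + H (b(H, k) = -9 + (2 + H) = -7 + H)
b(1/(1 + (-4*4 - 4)), 7)*(-39) = (-7 + 1/(1 + (-4*4 - 4)))*(-39) = (-7 + 1/(1 + (-16 - 4)))*(-39) = (-7 + 1/(1 - 20))*(-39) = (-7 + 1/(-19))*(-39) = (-7 - 1/19)*(-39) = -134/19*(-39) = 5226/19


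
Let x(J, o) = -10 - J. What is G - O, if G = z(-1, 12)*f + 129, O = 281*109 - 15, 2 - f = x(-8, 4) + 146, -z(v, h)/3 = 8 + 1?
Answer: -26651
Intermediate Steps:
z(v, h) = -27 (z(v, h) = -3*(8 + 1) = -3*9 = -27)
f = -142 (f = 2 - ((-10 - 1*(-8)) + 146) = 2 - ((-10 + 8) + 146) = 2 - (-2 + 146) = 2 - 1*144 = 2 - 144 = -142)
O = 30614 (O = 30629 - 15 = 30614)
G = 3963 (G = -27*(-142) + 129 = 3834 + 129 = 3963)
G - O = 3963 - 1*30614 = 3963 - 30614 = -26651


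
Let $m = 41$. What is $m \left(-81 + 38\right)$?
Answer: $-1763$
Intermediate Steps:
$m \left(-81 + 38\right) = 41 \left(-81 + 38\right) = 41 \left(-43\right) = -1763$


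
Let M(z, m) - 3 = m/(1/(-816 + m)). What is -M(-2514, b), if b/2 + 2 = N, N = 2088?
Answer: -14001235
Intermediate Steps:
b = 4172 (b = -4 + 2*2088 = -4 + 4176 = 4172)
M(z, m) = 3 + m*(-816 + m) (M(z, m) = 3 + m/(1/(-816 + m)) = 3 + m*(-816 + m))
-M(-2514, b) = -(3 + 4172² - 816*4172) = -(3 + 17405584 - 3404352) = -1*14001235 = -14001235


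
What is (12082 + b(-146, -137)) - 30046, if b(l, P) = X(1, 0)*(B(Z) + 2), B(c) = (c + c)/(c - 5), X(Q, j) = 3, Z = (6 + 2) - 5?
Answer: -17967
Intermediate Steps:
Z = 3 (Z = 8 - 5 = 3)
B(c) = 2*c/(-5 + c) (B(c) = (2*c)/(-5 + c) = 2*c/(-5 + c))
b(l, P) = -3 (b(l, P) = 3*(2*3/(-5 + 3) + 2) = 3*(2*3/(-2) + 2) = 3*(2*3*(-1/2) + 2) = 3*(-3 + 2) = 3*(-1) = -3)
(12082 + b(-146, -137)) - 30046 = (12082 - 3) - 30046 = 12079 - 30046 = -17967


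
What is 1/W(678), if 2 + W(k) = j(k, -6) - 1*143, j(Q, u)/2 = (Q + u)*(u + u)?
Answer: -1/16273 ≈ -6.1451e-5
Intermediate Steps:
j(Q, u) = 4*u*(Q + u) (j(Q, u) = 2*((Q + u)*(u + u)) = 2*((Q + u)*(2*u)) = 2*(2*u*(Q + u)) = 4*u*(Q + u))
W(k) = -1 - 24*k (W(k) = -2 + (4*(-6)*(k - 6) - 1*143) = -2 + (4*(-6)*(-6 + k) - 143) = -2 + ((144 - 24*k) - 143) = -2 + (1 - 24*k) = -1 - 24*k)
1/W(678) = 1/(-1 - 24*678) = 1/(-1 - 16272) = 1/(-16273) = -1/16273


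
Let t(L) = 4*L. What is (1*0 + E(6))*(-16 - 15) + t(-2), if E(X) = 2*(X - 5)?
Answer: -70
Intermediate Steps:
E(X) = -10 + 2*X (E(X) = 2*(-5 + X) = -10 + 2*X)
(1*0 + E(6))*(-16 - 15) + t(-2) = (1*0 + (-10 + 2*6))*(-16 - 15) + 4*(-2) = (0 + (-10 + 12))*(-31) - 8 = (0 + 2)*(-31) - 8 = 2*(-31) - 8 = -62 - 8 = -70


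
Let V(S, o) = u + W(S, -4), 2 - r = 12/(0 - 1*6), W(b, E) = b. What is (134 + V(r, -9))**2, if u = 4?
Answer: 20164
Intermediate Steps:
r = 4 (r = 2 - 12/(0 - 1*6) = 2 - 12/(0 - 6) = 2 - 12/(-6) = 2 - 12*(-1)/6 = 2 - 1*(-2) = 2 + 2 = 4)
V(S, o) = 4 + S
(134 + V(r, -9))**2 = (134 + (4 + 4))**2 = (134 + 8)**2 = 142**2 = 20164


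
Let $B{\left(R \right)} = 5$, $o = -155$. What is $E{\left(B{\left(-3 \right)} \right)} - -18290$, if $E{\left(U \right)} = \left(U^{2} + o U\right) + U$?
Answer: $17545$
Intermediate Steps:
$E{\left(U \right)} = U^{2} - 154 U$ ($E{\left(U \right)} = \left(U^{2} - 155 U\right) + U = U^{2} - 154 U$)
$E{\left(B{\left(-3 \right)} \right)} - -18290 = 5 \left(-154 + 5\right) - -18290 = 5 \left(-149\right) + 18290 = -745 + 18290 = 17545$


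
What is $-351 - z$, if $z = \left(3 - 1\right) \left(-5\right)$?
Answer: $-341$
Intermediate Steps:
$z = -10$ ($z = 2 \left(-5\right) = -10$)
$-351 - z = -351 - -10 = -351 + 10 = -341$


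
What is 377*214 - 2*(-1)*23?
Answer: 80724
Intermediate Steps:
377*214 - 2*(-1)*23 = 80678 + 2*23 = 80678 + 46 = 80724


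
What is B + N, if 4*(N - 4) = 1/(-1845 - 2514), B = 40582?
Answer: 707657495/17436 ≈ 40586.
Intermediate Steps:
N = 69743/17436 (N = 4 + 1/(4*(-1845 - 2514)) = 4 + (1/4)/(-4359) = 4 + (1/4)*(-1/4359) = 4 - 1/17436 = 69743/17436 ≈ 3.9999)
B + N = 40582 + 69743/17436 = 707657495/17436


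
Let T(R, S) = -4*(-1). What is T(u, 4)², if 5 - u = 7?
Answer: 16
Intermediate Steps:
u = -2 (u = 5 - 1*7 = 5 - 7 = -2)
T(R, S) = 4
T(u, 4)² = 4² = 16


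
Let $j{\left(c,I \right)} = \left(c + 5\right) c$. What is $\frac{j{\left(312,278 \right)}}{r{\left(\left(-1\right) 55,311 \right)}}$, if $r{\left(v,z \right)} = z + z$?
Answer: $\frac{49452}{311} \approx 159.01$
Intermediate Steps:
$j{\left(c,I \right)} = c \left(5 + c\right)$ ($j{\left(c,I \right)} = \left(5 + c\right) c = c \left(5 + c\right)$)
$r{\left(v,z \right)} = 2 z$
$\frac{j{\left(312,278 \right)}}{r{\left(\left(-1\right) 55,311 \right)}} = \frac{312 \left(5 + 312\right)}{2 \cdot 311} = \frac{312 \cdot 317}{622} = 98904 \cdot \frac{1}{622} = \frac{49452}{311}$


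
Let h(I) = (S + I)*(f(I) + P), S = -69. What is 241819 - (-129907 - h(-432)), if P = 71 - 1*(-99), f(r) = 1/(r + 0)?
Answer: 41264231/144 ≈ 2.8656e+5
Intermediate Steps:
f(r) = 1/r
P = 170 (P = 71 + 99 = 170)
h(I) = (-69 + I)*(170 + 1/I) (h(I) = (-69 + I)*(1/I + 170) = (-69 + I)*(170 + 1/I))
241819 - (-129907 - h(-432)) = 241819 - (-129907 - (-11729 - 69/(-432) + 170*(-432))) = 241819 - (-129907 - (-11729 - 69*(-1/432) - 73440)) = 241819 - (-129907 - (-11729 + 23/144 - 73440)) = 241819 - (-129907 - 1*(-12264313/144)) = 241819 - (-129907 + 12264313/144) = 241819 - 1*(-6442295/144) = 241819 + 6442295/144 = 41264231/144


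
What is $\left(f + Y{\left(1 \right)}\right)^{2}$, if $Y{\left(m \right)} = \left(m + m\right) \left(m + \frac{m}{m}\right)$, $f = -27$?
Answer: $529$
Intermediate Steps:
$Y{\left(m \right)} = 2 m \left(1 + m\right)$ ($Y{\left(m \right)} = 2 m \left(m + 1\right) = 2 m \left(1 + m\right)$)
$\left(f + Y{\left(1 \right)}\right)^{2} = \left(-27 + 2 \cdot 1 \left(1 + 1\right)\right)^{2} = \left(-27 + 2 \cdot 1 \cdot 2\right)^{2} = \left(-27 + 4\right)^{2} = \left(-23\right)^{2} = 529$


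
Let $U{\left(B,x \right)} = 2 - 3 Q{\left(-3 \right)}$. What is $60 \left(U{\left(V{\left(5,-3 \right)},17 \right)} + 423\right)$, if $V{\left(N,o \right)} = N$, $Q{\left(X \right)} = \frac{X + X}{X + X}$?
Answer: $25320$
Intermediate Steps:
$Q{\left(X \right)} = 1$ ($Q{\left(X \right)} = \frac{2 X}{2 X} = 2 X \frac{1}{2 X} = 1$)
$U{\left(B,x \right)} = -1$ ($U{\left(B,x \right)} = 2 - 3 = -1$)
$60 \left(U{\left(V{\left(5,-3 \right)},17 \right)} + 423\right) = 60 \left(-1 + 423\right) = 60 \cdot 422 = 25320$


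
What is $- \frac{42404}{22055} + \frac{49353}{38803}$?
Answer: $- \frac{556921997}{855800165} \approx -0.65076$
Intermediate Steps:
$- \frac{42404}{22055} + \frac{49353}{38803} = - \frac{556921997}{855800165}$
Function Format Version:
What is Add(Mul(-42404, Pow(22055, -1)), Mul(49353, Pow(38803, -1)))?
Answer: Rational(-556921997, 855800165) ≈ -0.65076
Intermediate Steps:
Add(Mul(-42404, Pow(22055, -1)), Mul(49353, Pow(38803, -1))) = Add(Mul(-42404, Rational(1, 22055)), Mul(49353, Rational(1, 38803))) = Add(Rational(-42404, 22055), Rational(49353, 38803)) = Rational(-556921997, 855800165)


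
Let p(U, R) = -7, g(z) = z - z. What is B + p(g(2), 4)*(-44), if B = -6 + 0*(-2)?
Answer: 302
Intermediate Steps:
B = -6 (B = -6 + 0 = -6)
g(z) = 0
B + p(g(2), 4)*(-44) = -6 - 7*(-44) = -6 + 308 = 302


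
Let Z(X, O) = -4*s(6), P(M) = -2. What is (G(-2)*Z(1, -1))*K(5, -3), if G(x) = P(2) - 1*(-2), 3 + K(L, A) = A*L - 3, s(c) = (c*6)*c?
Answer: 0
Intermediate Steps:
s(c) = 6*c² (s(c) = (6*c)*c = 6*c²)
K(L, A) = -6 + A*L (K(L, A) = -3 + (A*L - 3) = -3 + (-3 + A*L) = -6 + A*L)
Z(X, O) = -864 (Z(X, O) = -24*6² = -24*36 = -4*216 = -864)
G(x) = 0 (G(x) = -2 - 1*(-2) = -2 + 2 = 0)
(G(-2)*Z(1, -1))*K(5, -3) = (0*(-864))*(-6 - 3*5) = 0*(-6 - 15) = 0*(-21) = 0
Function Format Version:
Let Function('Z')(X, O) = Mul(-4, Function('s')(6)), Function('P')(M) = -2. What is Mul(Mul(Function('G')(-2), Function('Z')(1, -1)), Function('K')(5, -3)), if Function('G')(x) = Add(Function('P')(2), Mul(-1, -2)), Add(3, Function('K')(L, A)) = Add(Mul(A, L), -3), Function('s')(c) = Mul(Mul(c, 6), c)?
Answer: 0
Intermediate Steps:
Function('s')(c) = Mul(6, Pow(c, 2)) (Function('s')(c) = Mul(Mul(6, c), c) = Mul(6, Pow(c, 2)))
Function('K')(L, A) = Add(-6, Mul(A, L)) (Function('K')(L, A) = Add(-3, Add(Mul(A, L), -3)) = Add(-3, Add(-3, Mul(A, L))) = Add(-6, Mul(A, L)))
Function('Z')(X, O) = -864 (Function('Z')(X, O) = Mul(-4, Mul(6, Pow(6, 2))) = Mul(-4, Mul(6, 36)) = Mul(-4, 216) = -864)
Function('G')(x) = 0 (Function('G')(x) = Add(-2, Mul(-1, -2)) = Add(-2, 2) = 0)
Mul(Mul(Function('G')(-2), Function('Z')(1, -1)), Function('K')(5, -3)) = Mul(Mul(0, -864), Add(-6, Mul(-3, 5))) = Mul(0, Add(-6, -15)) = Mul(0, -21) = 0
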